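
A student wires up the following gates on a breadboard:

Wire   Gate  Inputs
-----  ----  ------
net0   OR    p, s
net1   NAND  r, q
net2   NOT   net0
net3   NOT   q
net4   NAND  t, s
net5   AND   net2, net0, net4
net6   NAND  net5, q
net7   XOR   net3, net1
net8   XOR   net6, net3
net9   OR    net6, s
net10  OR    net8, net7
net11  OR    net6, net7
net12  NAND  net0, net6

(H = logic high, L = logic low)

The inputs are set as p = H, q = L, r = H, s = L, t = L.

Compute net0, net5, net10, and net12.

net0 = H  net5 = L  net10 = L  net12 = L

net0 = p OR s = H OR L = H
net1 = r NAND q = H NAND L = H
net2 = NOT net0 = NOT H = L
net3 = NOT q = NOT L = H
net4 = t NAND s = L NAND L = H
net5 = net2 AND net0 AND net4 = L AND H AND H = L
net6 = net5 NAND q = L NAND L = H
net7 = net3 XOR net1 = H XOR H = L
net8 = net6 XOR net3 = H XOR H = L
net10 = net8 OR net7 = L OR L = L
net12 = net0 NAND net6 = H NAND H = L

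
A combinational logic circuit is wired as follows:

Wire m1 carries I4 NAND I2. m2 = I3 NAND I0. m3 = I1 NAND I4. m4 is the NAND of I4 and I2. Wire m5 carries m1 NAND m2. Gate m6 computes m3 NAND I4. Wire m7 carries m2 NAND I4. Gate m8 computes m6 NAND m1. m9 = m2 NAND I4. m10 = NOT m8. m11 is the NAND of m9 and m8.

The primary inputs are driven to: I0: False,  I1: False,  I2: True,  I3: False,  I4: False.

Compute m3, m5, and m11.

m3 = True  m5 = False  m11 = True

m1 = I4 NAND I2 = False NAND True = True
m2 = I3 NAND I0 = False NAND False = True
m3 = I1 NAND I4 = False NAND False = True
m5 = m1 NAND m2 = True NAND True = False
m6 = m3 NAND I4 = True NAND False = True
m8 = m6 NAND m1 = True NAND True = False
m9 = m2 NAND I4 = True NAND False = True
m11 = m9 NAND m8 = True NAND False = True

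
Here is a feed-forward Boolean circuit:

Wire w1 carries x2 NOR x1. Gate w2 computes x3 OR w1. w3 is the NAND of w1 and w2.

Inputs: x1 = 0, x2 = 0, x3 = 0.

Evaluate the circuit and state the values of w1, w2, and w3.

w1 = 1; w2 = 1; w3 = 0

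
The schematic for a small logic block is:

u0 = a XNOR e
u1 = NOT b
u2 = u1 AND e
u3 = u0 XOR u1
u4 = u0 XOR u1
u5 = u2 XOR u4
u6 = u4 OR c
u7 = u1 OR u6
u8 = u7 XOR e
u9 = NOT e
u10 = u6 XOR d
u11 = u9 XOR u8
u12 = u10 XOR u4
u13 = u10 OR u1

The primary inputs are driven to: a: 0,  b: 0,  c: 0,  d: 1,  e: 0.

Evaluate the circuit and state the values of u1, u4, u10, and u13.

u0 = a XNOR e = 0 XNOR 0 = 1
u1 = NOT b = NOT 0 = 1
u4 = u0 XOR u1 = 1 XOR 1 = 0
u6 = u4 OR c = 0 OR 0 = 0
u10 = u6 XOR d = 0 XOR 1 = 1
u13 = u10 OR u1 = 1 OR 1 = 1

u1 = 1, u4 = 0, u10 = 1, u13 = 1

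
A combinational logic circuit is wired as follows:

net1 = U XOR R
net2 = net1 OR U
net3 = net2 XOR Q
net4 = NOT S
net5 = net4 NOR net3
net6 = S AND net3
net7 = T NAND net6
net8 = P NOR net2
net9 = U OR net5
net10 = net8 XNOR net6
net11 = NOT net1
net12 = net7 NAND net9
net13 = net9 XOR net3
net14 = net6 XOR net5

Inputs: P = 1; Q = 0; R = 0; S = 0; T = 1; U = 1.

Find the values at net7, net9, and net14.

net1 = U XOR R = 1 XOR 0 = 1
net2 = net1 OR U = 1 OR 1 = 1
net3 = net2 XOR Q = 1 XOR 0 = 1
net4 = NOT S = NOT 0 = 1
net5 = net4 NOR net3 = 1 NOR 1 = 0
net6 = S AND net3 = 0 AND 1 = 0
net7 = T NAND net6 = 1 NAND 0 = 1
net9 = U OR net5 = 1 OR 0 = 1
net14 = net6 XOR net5 = 0 XOR 0 = 0

net7 = 1; net9 = 1; net14 = 0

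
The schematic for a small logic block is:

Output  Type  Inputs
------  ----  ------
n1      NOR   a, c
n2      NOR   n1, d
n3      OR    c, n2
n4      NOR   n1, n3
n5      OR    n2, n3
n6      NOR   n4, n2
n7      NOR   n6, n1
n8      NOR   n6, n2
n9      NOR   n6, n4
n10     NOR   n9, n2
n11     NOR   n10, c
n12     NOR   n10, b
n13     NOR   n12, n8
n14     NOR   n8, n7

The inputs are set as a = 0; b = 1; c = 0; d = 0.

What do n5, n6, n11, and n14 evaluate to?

n1 = a NOR c = 0 NOR 0 = 1
n2 = n1 NOR d = 1 NOR 0 = 0
n3 = c OR n2 = 0 OR 0 = 0
n4 = n1 NOR n3 = 1 NOR 0 = 0
n5 = n2 OR n3 = 0 OR 0 = 0
n6 = n4 NOR n2 = 0 NOR 0 = 1
n7 = n6 NOR n1 = 1 NOR 1 = 0
n8 = n6 NOR n2 = 1 NOR 0 = 0
n9 = n6 NOR n4 = 1 NOR 0 = 0
n10 = n9 NOR n2 = 0 NOR 0 = 1
n11 = n10 NOR c = 1 NOR 0 = 0
n14 = n8 NOR n7 = 0 NOR 0 = 1

n5 = 0; n6 = 1; n11 = 0; n14 = 1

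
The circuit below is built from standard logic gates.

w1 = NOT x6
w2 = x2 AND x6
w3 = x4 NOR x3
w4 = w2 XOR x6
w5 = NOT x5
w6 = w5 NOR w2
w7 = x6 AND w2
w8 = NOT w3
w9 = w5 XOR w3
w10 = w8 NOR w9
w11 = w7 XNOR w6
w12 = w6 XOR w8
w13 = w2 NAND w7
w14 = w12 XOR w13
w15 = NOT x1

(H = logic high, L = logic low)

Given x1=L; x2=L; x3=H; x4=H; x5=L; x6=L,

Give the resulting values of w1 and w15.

w1 = H, w15 = H

w1 = NOT x6 = NOT L = H
w15 = NOT x1 = NOT L = H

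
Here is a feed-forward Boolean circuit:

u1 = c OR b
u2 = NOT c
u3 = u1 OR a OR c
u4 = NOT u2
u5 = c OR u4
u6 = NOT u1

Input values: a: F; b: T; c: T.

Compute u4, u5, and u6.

u4 = T, u5 = T, u6 = F

u1 = c OR b = T OR T = T
u2 = NOT c = NOT T = F
u4 = NOT u2 = NOT F = T
u5 = c OR u4 = T OR T = T
u6 = NOT u1 = NOT T = F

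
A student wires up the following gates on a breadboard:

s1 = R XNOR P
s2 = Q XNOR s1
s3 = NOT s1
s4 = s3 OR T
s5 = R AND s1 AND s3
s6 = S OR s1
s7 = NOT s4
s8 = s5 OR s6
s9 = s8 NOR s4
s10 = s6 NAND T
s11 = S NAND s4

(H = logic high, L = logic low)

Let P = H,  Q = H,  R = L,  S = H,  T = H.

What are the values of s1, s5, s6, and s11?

s1 = L, s5 = L, s6 = H, s11 = L

s1 = R XNOR P = L XNOR H = L
s3 = NOT s1 = NOT L = H
s4 = s3 OR T = H OR H = H
s5 = R AND s1 AND s3 = L AND L AND H = L
s6 = S OR s1 = H OR L = H
s11 = S NAND s4 = H NAND H = L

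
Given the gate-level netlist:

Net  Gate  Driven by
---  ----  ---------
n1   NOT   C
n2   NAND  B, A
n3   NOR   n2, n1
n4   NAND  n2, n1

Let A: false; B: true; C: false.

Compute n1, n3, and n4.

n1 = true  n3 = false  n4 = false

n1 = NOT C = NOT false = true
n2 = B NAND A = true NAND false = true
n3 = n2 NOR n1 = true NOR true = false
n4 = n2 NAND n1 = true NAND true = false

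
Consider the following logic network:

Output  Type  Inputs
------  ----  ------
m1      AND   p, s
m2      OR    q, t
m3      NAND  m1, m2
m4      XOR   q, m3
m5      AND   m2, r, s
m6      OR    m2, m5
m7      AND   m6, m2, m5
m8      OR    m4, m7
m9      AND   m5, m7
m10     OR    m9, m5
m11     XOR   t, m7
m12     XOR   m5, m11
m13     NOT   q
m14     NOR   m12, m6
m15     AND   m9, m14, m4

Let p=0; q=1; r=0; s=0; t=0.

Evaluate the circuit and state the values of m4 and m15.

m1 = p AND s = 0 AND 0 = 0
m2 = q OR t = 1 OR 0 = 1
m3 = m1 NAND m2 = 0 NAND 1 = 1
m4 = q XOR m3 = 1 XOR 1 = 0
m5 = m2 AND r AND s = 1 AND 0 AND 0 = 0
m6 = m2 OR m5 = 1 OR 0 = 1
m7 = m6 AND m2 AND m5 = 1 AND 1 AND 0 = 0
m9 = m5 AND m7 = 0 AND 0 = 0
m11 = t XOR m7 = 0 XOR 0 = 0
m12 = m5 XOR m11 = 0 XOR 0 = 0
m14 = m12 NOR m6 = 0 NOR 1 = 0
m15 = m9 AND m14 AND m4 = 0 AND 0 AND 0 = 0

m4 = 0  m15 = 0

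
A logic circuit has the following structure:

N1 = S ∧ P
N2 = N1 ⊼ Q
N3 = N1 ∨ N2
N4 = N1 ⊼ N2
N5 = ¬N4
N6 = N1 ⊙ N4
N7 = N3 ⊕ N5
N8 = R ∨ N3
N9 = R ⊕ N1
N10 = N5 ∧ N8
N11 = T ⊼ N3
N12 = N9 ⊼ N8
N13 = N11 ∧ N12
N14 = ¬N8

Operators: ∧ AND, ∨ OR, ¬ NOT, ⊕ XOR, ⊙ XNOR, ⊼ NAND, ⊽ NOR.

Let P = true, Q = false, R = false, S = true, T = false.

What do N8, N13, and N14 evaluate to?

N1 = S AND P = true AND true = true
N2 = N1 NAND Q = true NAND false = true
N3 = N1 OR N2 = true OR true = true
N8 = R OR N3 = false OR true = true
N9 = R XOR N1 = false XOR true = true
N11 = T NAND N3 = false NAND true = true
N12 = N9 NAND N8 = true NAND true = false
N13 = N11 AND N12 = true AND false = false
N14 = NOT N8 = NOT true = false

N8 = true, N13 = false, N14 = false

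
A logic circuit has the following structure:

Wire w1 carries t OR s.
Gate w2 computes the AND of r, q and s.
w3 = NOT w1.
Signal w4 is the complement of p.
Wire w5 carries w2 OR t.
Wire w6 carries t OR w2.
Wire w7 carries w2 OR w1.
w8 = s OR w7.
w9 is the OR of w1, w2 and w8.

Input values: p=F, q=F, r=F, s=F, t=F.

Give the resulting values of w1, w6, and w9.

w1 = t OR s = F OR F = F
w2 = r AND q AND s = F AND F AND F = F
w6 = t OR w2 = F OR F = F
w7 = w2 OR w1 = F OR F = F
w8 = s OR w7 = F OR F = F
w9 = w1 OR w2 OR w8 = F OR F OR F = F

w1 = F; w6 = F; w9 = F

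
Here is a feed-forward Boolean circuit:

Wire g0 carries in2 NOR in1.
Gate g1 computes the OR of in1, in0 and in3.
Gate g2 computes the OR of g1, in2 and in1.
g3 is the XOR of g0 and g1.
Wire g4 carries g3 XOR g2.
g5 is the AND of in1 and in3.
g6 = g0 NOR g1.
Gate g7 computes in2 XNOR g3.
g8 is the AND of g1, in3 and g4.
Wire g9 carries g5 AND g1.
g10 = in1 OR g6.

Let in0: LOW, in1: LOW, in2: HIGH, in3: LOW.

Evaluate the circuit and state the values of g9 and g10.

g9 = LOW, g10 = HIGH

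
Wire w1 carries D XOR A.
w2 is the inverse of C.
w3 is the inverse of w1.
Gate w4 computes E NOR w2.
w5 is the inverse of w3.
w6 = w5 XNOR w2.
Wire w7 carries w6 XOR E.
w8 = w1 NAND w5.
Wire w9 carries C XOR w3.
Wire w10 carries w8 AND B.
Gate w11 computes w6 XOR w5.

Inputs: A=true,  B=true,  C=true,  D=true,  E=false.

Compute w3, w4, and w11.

w1 = D XOR A = true XOR true = false
w2 = NOT C = NOT true = false
w3 = NOT w1 = NOT false = true
w4 = E NOR w2 = false NOR false = true
w5 = NOT w3 = NOT true = false
w6 = w5 XNOR w2 = false XNOR false = true
w11 = w6 XOR w5 = true XOR false = true

w3 = true  w4 = true  w11 = true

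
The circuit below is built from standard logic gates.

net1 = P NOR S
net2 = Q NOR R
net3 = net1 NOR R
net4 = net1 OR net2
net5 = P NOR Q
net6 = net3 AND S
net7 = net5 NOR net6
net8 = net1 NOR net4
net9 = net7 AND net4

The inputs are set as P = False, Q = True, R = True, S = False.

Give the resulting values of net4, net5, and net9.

net1 = P NOR S = False NOR False = True
net2 = Q NOR R = True NOR True = False
net3 = net1 NOR R = True NOR True = False
net4 = net1 OR net2 = True OR False = True
net5 = P NOR Q = False NOR True = False
net6 = net3 AND S = False AND False = False
net7 = net5 NOR net6 = False NOR False = True
net9 = net7 AND net4 = True AND True = True

net4 = True, net5 = False, net9 = True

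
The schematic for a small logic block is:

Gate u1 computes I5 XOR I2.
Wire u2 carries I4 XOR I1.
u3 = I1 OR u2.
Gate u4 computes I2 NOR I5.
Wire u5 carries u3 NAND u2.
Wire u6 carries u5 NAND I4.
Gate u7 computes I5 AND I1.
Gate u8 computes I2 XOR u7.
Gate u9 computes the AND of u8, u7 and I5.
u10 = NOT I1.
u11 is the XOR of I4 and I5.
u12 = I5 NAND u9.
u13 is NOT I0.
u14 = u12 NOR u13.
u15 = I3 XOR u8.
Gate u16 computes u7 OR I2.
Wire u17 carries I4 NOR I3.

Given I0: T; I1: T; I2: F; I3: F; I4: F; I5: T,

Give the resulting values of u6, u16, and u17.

u6 = T, u16 = T, u17 = T

u2 = I4 XOR I1 = F XOR T = T
u3 = I1 OR u2 = T OR T = T
u5 = u3 NAND u2 = T NAND T = F
u6 = u5 NAND I4 = F NAND F = T
u7 = I5 AND I1 = T AND T = T
u16 = u7 OR I2 = T OR F = T
u17 = I4 NOR I3 = F NOR F = T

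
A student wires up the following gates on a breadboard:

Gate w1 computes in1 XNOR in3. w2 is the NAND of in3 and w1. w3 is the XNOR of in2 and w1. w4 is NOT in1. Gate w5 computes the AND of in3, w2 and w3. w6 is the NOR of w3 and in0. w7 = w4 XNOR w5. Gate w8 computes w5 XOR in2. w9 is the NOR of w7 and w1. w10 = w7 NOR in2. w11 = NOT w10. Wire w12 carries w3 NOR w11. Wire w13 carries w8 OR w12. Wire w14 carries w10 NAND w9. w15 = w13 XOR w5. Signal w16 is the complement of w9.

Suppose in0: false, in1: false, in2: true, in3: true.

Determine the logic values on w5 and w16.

w1 = in1 XNOR in3 = false XNOR true = false
w2 = in3 NAND w1 = true NAND false = true
w3 = in2 XNOR w1 = true XNOR false = false
w4 = NOT in1 = NOT false = true
w5 = in3 AND w2 AND w3 = true AND true AND false = false
w7 = w4 XNOR w5 = true XNOR false = false
w9 = w7 NOR w1 = false NOR false = true
w16 = NOT w9 = NOT true = false

w5 = false, w16 = false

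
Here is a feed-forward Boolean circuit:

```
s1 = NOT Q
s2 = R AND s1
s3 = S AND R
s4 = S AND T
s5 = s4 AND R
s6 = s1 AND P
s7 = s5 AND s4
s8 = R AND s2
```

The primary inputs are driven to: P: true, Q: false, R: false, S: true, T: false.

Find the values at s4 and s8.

s4 = false, s8 = false

s1 = NOT Q = NOT false = true
s2 = R AND s1 = false AND true = false
s4 = S AND T = true AND false = false
s8 = R AND s2 = false AND false = false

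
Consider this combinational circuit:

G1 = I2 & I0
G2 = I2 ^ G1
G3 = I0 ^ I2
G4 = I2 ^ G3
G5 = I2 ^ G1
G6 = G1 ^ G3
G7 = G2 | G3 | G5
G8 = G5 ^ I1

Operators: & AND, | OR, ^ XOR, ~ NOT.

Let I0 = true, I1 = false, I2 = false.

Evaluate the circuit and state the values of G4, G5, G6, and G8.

G4 = true, G5 = false, G6 = true, G8 = false

G1 = I2 AND I0 = false AND true = false
G3 = I0 XOR I2 = true XOR false = true
G4 = I2 XOR G3 = false XOR true = true
G5 = I2 XOR G1 = false XOR false = false
G6 = G1 XOR G3 = false XOR true = true
G8 = G5 XOR I1 = false XOR false = false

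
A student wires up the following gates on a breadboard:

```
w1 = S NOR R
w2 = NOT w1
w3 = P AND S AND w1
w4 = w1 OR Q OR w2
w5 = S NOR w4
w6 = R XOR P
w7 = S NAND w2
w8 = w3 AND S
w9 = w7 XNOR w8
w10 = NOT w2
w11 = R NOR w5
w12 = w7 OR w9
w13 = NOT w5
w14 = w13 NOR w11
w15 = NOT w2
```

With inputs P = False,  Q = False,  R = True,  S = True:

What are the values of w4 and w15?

w4 = True, w15 = False

w1 = S NOR R = True NOR True = False
w2 = NOT w1 = NOT False = True
w4 = w1 OR Q OR w2 = False OR False OR True = True
w15 = NOT w2 = NOT True = False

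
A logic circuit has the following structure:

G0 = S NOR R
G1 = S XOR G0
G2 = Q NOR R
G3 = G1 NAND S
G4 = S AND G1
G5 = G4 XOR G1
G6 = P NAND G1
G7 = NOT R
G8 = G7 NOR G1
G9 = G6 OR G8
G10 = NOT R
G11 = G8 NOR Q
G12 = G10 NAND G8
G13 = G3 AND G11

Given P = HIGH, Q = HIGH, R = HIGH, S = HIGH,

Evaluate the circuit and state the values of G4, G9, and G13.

G0 = S NOR R = HIGH NOR HIGH = LOW
G1 = S XOR G0 = HIGH XOR LOW = HIGH
G3 = G1 NAND S = HIGH NAND HIGH = LOW
G4 = S AND G1 = HIGH AND HIGH = HIGH
G6 = P NAND G1 = HIGH NAND HIGH = LOW
G7 = NOT R = NOT HIGH = LOW
G8 = G7 NOR G1 = LOW NOR HIGH = LOW
G9 = G6 OR G8 = LOW OR LOW = LOW
G11 = G8 NOR Q = LOW NOR HIGH = LOW
G13 = G3 AND G11 = LOW AND LOW = LOW

G4 = HIGH  G9 = LOW  G13 = LOW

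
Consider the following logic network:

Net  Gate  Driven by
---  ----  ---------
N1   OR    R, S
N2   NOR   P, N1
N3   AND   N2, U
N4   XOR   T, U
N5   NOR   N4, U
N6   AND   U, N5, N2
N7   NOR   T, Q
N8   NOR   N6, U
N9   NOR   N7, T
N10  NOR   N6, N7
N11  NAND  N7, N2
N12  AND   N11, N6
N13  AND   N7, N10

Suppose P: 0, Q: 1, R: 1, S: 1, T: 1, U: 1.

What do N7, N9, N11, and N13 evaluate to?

N1 = R OR S = 1 OR 1 = 1
N2 = P NOR N1 = 0 NOR 1 = 0
N4 = T XOR U = 1 XOR 1 = 0
N5 = N4 NOR U = 0 NOR 1 = 0
N6 = U AND N5 AND N2 = 1 AND 0 AND 0 = 0
N7 = T NOR Q = 1 NOR 1 = 0
N9 = N7 NOR T = 0 NOR 1 = 0
N10 = N6 NOR N7 = 0 NOR 0 = 1
N11 = N7 NAND N2 = 0 NAND 0 = 1
N13 = N7 AND N10 = 0 AND 1 = 0

N7 = 0, N9 = 0, N11 = 1, N13 = 0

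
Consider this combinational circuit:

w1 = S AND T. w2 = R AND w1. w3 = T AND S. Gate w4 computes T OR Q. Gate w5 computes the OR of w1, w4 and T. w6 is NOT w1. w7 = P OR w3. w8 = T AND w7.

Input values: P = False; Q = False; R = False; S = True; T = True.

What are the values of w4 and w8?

w4 = True  w8 = True

w3 = T AND S = True AND True = True
w4 = T OR Q = True OR False = True
w7 = P OR w3 = False OR True = True
w8 = T AND w7 = True AND True = True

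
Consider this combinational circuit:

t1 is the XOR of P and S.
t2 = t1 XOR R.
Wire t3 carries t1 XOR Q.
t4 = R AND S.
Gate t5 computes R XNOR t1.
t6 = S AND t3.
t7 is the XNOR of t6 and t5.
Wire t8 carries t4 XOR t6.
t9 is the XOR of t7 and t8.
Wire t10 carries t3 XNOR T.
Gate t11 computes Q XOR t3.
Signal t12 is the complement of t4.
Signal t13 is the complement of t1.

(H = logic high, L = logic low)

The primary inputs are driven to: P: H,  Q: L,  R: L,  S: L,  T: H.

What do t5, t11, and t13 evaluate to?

t1 = P XOR S = H XOR L = H
t3 = t1 XOR Q = H XOR L = H
t5 = R XNOR t1 = L XNOR H = L
t11 = Q XOR t3 = L XOR H = H
t13 = NOT t1 = NOT H = L

t5 = L, t11 = H, t13 = L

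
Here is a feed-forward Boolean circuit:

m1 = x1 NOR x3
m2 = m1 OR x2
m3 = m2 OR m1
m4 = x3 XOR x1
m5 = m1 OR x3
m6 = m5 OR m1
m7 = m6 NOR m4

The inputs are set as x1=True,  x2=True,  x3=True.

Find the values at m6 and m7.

m1 = x1 NOR x3 = True NOR True = False
m4 = x3 XOR x1 = True XOR True = False
m5 = m1 OR x3 = False OR True = True
m6 = m5 OR m1 = True OR False = True
m7 = m6 NOR m4 = True NOR False = False

m6 = True; m7 = False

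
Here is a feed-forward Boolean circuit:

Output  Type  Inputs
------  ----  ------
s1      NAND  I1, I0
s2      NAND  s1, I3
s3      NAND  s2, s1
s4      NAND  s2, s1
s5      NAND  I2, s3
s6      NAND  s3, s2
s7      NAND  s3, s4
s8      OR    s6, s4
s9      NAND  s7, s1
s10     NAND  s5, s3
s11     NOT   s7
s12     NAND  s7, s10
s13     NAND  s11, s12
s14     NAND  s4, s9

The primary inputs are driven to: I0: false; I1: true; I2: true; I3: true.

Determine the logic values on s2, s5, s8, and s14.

s1 = I1 NAND I0 = true NAND false = true
s2 = s1 NAND I3 = true NAND true = false
s3 = s2 NAND s1 = false NAND true = true
s4 = s2 NAND s1 = false NAND true = true
s5 = I2 NAND s3 = true NAND true = false
s6 = s3 NAND s2 = true NAND false = true
s7 = s3 NAND s4 = true NAND true = false
s8 = s6 OR s4 = true OR true = true
s9 = s7 NAND s1 = false NAND true = true
s14 = s4 NAND s9 = true NAND true = false

s2 = false; s5 = false; s8 = true; s14 = false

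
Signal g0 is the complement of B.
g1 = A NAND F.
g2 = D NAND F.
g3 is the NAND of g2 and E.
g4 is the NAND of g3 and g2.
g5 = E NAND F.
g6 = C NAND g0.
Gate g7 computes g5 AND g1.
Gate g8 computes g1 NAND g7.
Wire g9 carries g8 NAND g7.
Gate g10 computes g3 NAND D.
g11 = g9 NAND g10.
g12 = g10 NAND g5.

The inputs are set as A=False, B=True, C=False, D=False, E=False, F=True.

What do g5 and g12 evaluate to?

g2 = D NAND F = False NAND True = True
g3 = g2 NAND E = True NAND False = True
g5 = E NAND F = False NAND True = True
g10 = g3 NAND D = True NAND False = True
g12 = g10 NAND g5 = True NAND True = False

g5 = True, g12 = False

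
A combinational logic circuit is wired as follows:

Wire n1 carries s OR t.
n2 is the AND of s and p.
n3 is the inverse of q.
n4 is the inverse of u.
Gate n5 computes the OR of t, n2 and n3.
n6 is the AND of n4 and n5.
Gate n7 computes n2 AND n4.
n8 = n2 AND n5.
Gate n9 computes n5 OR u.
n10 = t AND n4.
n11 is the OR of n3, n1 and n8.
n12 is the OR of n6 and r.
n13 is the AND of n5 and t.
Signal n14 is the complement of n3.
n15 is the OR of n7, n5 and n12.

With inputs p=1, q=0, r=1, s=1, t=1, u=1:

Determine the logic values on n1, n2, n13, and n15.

n1 = s OR t = 1 OR 1 = 1
n2 = s AND p = 1 AND 1 = 1
n3 = NOT q = NOT 0 = 1
n4 = NOT u = NOT 1 = 0
n5 = t OR n2 OR n3 = 1 OR 1 OR 1 = 1
n6 = n4 AND n5 = 0 AND 1 = 0
n7 = n2 AND n4 = 1 AND 0 = 0
n12 = n6 OR r = 0 OR 1 = 1
n13 = n5 AND t = 1 AND 1 = 1
n15 = n7 OR n5 OR n12 = 0 OR 1 OR 1 = 1

n1 = 1; n2 = 1; n13 = 1; n15 = 1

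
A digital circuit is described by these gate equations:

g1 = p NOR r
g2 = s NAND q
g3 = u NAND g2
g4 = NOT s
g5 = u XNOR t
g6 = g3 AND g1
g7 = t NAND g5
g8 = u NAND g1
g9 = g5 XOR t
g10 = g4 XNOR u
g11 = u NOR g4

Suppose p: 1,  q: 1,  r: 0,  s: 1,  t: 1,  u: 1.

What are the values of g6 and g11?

g1 = p NOR r = 1 NOR 0 = 0
g2 = s NAND q = 1 NAND 1 = 0
g3 = u NAND g2 = 1 NAND 0 = 1
g4 = NOT s = NOT 1 = 0
g6 = g3 AND g1 = 1 AND 0 = 0
g11 = u NOR g4 = 1 NOR 0 = 0

g6 = 0  g11 = 0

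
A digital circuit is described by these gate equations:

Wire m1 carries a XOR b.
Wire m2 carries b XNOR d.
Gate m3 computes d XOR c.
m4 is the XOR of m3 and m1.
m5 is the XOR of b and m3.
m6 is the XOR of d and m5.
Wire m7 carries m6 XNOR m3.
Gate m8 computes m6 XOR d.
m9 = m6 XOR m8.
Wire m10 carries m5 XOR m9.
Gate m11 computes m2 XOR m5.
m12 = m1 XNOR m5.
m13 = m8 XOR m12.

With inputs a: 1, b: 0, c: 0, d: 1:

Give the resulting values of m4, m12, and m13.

m4 = 0, m12 = 1, m13 = 0

m1 = a XOR b = 1 XOR 0 = 1
m3 = d XOR c = 1 XOR 0 = 1
m4 = m3 XOR m1 = 1 XOR 1 = 0
m5 = b XOR m3 = 0 XOR 1 = 1
m6 = d XOR m5 = 1 XOR 1 = 0
m8 = m6 XOR d = 0 XOR 1 = 1
m12 = m1 XNOR m5 = 1 XNOR 1 = 1
m13 = m8 XOR m12 = 1 XOR 1 = 0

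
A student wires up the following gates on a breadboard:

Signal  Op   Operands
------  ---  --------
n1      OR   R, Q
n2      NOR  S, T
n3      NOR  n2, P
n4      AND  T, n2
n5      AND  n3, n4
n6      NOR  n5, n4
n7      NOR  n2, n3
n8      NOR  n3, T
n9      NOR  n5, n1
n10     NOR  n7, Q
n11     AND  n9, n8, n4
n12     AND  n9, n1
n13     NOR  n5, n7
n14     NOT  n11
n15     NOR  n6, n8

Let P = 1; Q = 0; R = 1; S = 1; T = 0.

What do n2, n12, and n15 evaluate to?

n2 = 0, n12 = 0, n15 = 0

n1 = R OR Q = 1 OR 0 = 1
n2 = S NOR T = 1 NOR 0 = 0
n3 = n2 NOR P = 0 NOR 1 = 0
n4 = T AND n2 = 0 AND 0 = 0
n5 = n3 AND n4 = 0 AND 0 = 0
n6 = n5 NOR n4 = 0 NOR 0 = 1
n8 = n3 NOR T = 0 NOR 0 = 1
n9 = n5 NOR n1 = 0 NOR 1 = 0
n12 = n9 AND n1 = 0 AND 1 = 0
n15 = n6 NOR n8 = 1 NOR 1 = 0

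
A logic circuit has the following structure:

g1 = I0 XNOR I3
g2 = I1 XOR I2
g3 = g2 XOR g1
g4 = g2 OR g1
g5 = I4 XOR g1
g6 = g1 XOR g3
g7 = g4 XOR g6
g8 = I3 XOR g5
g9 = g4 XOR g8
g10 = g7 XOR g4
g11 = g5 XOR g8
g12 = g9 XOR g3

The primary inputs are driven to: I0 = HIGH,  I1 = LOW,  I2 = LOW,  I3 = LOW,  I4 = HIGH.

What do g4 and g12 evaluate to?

g4 = LOW, g12 = HIGH

g1 = I0 XNOR I3 = HIGH XNOR LOW = LOW
g2 = I1 XOR I2 = LOW XOR LOW = LOW
g3 = g2 XOR g1 = LOW XOR LOW = LOW
g4 = g2 OR g1 = LOW OR LOW = LOW
g5 = I4 XOR g1 = HIGH XOR LOW = HIGH
g8 = I3 XOR g5 = LOW XOR HIGH = HIGH
g9 = g4 XOR g8 = LOW XOR HIGH = HIGH
g12 = g9 XOR g3 = HIGH XOR LOW = HIGH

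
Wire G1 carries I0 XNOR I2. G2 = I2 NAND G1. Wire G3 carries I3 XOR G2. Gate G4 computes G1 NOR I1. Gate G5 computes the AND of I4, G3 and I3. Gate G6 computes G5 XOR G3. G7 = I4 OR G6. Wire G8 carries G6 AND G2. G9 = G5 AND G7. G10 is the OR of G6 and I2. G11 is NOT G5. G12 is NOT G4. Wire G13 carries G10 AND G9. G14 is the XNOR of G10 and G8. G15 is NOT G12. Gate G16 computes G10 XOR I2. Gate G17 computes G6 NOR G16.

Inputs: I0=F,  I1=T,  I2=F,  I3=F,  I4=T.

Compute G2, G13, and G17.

G2 = T  G13 = F  G17 = F

G1 = I0 XNOR I2 = F XNOR F = T
G2 = I2 NAND G1 = F NAND T = T
G3 = I3 XOR G2 = F XOR T = T
G5 = I4 AND G3 AND I3 = T AND T AND F = F
G6 = G5 XOR G3 = F XOR T = T
G7 = I4 OR G6 = T OR T = T
G9 = G5 AND G7 = F AND T = F
G10 = G6 OR I2 = T OR F = T
G13 = G10 AND G9 = T AND F = F
G16 = G10 XOR I2 = T XOR F = T
G17 = G6 NOR G16 = T NOR T = F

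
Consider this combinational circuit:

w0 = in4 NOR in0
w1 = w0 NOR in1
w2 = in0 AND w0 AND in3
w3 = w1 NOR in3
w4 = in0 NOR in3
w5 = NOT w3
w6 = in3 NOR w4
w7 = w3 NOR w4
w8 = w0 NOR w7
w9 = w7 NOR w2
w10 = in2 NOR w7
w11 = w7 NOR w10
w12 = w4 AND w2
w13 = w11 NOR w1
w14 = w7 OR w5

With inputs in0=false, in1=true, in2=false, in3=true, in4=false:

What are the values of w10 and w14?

w10 = false  w14 = true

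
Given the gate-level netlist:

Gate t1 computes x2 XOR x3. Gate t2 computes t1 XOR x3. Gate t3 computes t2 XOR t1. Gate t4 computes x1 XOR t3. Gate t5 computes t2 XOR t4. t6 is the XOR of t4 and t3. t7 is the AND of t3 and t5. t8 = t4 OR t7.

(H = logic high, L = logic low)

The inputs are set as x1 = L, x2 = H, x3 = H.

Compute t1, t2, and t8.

t1 = x2 XOR x3 = H XOR H = L
t2 = t1 XOR x3 = L XOR H = H
t3 = t2 XOR t1 = H XOR L = H
t4 = x1 XOR t3 = L XOR H = H
t5 = t2 XOR t4 = H XOR H = L
t7 = t3 AND t5 = H AND L = L
t8 = t4 OR t7 = H OR L = H

t1 = L, t2 = H, t8 = H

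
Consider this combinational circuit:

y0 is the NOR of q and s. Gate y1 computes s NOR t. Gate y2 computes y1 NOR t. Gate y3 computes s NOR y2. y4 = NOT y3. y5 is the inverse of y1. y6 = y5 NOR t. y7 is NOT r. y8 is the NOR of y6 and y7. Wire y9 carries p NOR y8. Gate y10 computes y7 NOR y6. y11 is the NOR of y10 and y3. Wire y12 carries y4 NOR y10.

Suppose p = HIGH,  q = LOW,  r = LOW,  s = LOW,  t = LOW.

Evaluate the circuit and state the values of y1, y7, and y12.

y1 = HIGH; y7 = HIGH; y12 = HIGH

y1 = s NOR t = LOW NOR LOW = HIGH
y2 = y1 NOR t = HIGH NOR LOW = LOW
y3 = s NOR y2 = LOW NOR LOW = HIGH
y4 = NOT y3 = NOT HIGH = LOW
y5 = NOT y1 = NOT HIGH = LOW
y6 = y5 NOR t = LOW NOR LOW = HIGH
y7 = NOT r = NOT LOW = HIGH
y10 = y7 NOR y6 = HIGH NOR HIGH = LOW
y12 = y4 NOR y10 = LOW NOR LOW = HIGH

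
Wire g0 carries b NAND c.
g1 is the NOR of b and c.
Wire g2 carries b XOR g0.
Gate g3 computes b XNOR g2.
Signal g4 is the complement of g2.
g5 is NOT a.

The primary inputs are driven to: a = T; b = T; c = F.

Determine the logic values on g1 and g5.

g1 = F, g5 = F

g1 = b NOR c = T NOR F = F
g5 = NOT a = NOT T = F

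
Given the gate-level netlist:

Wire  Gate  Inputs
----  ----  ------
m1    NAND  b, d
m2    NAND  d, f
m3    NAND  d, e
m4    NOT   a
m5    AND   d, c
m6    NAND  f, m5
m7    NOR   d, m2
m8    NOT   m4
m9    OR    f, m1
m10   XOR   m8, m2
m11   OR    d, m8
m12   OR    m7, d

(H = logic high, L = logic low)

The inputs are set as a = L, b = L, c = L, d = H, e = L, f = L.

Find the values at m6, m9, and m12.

m1 = b NAND d = L NAND H = H
m2 = d NAND f = H NAND L = H
m5 = d AND c = H AND L = L
m6 = f NAND m5 = L NAND L = H
m7 = d NOR m2 = H NOR H = L
m9 = f OR m1 = L OR H = H
m12 = m7 OR d = L OR H = H

m6 = H, m9 = H, m12 = H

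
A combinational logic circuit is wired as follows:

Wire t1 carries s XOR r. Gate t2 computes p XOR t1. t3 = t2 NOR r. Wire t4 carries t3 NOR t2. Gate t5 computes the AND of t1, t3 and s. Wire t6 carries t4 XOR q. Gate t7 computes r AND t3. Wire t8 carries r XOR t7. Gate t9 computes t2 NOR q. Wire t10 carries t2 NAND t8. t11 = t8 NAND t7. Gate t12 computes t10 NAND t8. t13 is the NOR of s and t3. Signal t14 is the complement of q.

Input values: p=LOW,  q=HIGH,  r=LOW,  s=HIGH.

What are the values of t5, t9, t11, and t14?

t1 = s XOR r = HIGH XOR LOW = HIGH
t2 = p XOR t1 = LOW XOR HIGH = HIGH
t3 = t2 NOR r = HIGH NOR LOW = LOW
t5 = t1 AND t3 AND s = HIGH AND LOW AND HIGH = LOW
t7 = r AND t3 = LOW AND LOW = LOW
t8 = r XOR t7 = LOW XOR LOW = LOW
t9 = t2 NOR q = HIGH NOR HIGH = LOW
t11 = t8 NAND t7 = LOW NAND LOW = HIGH
t14 = NOT q = NOT HIGH = LOW

t5 = LOW, t9 = LOW, t11 = HIGH, t14 = LOW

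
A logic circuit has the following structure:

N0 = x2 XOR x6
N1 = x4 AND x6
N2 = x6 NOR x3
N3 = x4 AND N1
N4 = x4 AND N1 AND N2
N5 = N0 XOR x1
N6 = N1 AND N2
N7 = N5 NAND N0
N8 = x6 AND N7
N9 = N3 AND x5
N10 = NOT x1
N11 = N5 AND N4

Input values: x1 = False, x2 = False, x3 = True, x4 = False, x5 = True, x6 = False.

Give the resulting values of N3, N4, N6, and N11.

N0 = x2 XOR x6 = False XOR False = False
N1 = x4 AND x6 = False AND False = False
N2 = x6 NOR x3 = False NOR True = False
N3 = x4 AND N1 = False AND False = False
N4 = x4 AND N1 AND N2 = False AND False AND False = False
N5 = N0 XOR x1 = False XOR False = False
N6 = N1 AND N2 = False AND False = False
N11 = N5 AND N4 = False AND False = False

N3 = False  N4 = False  N6 = False  N11 = False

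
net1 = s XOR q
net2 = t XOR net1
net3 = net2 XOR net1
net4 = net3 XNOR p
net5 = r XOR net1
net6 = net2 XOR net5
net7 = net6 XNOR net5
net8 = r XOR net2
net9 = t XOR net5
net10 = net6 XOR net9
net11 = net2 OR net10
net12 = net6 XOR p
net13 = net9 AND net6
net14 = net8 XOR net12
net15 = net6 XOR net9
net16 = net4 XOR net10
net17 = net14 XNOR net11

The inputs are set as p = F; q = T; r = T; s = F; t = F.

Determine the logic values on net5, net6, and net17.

net5 = F, net6 = T, net17 = T

net1 = s XOR q = F XOR T = T
net2 = t XOR net1 = F XOR T = T
net5 = r XOR net1 = T XOR T = F
net6 = net2 XOR net5 = T XOR F = T
net8 = r XOR net2 = T XOR T = F
net9 = t XOR net5 = F XOR F = F
net10 = net6 XOR net9 = T XOR F = T
net11 = net2 OR net10 = T OR T = T
net12 = net6 XOR p = T XOR F = T
net14 = net8 XOR net12 = F XOR T = T
net17 = net14 XNOR net11 = T XNOR T = T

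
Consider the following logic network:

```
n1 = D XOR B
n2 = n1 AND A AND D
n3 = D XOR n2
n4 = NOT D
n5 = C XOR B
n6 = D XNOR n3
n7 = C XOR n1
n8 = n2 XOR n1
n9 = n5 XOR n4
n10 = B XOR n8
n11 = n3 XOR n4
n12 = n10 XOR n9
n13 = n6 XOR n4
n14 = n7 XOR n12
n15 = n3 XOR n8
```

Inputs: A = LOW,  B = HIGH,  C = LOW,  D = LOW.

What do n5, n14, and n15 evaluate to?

n1 = D XOR B = LOW XOR HIGH = HIGH
n2 = n1 AND A AND D = HIGH AND LOW AND LOW = LOW
n3 = D XOR n2 = LOW XOR LOW = LOW
n4 = NOT D = NOT LOW = HIGH
n5 = C XOR B = LOW XOR HIGH = HIGH
n7 = C XOR n1 = LOW XOR HIGH = HIGH
n8 = n2 XOR n1 = LOW XOR HIGH = HIGH
n9 = n5 XOR n4 = HIGH XOR HIGH = LOW
n10 = B XOR n8 = HIGH XOR HIGH = LOW
n12 = n10 XOR n9 = LOW XOR LOW = LOW
n14 = n7 XOR n12 = HIGH XOR LOW = HIGH
n15 = n3 XOR n8 = LOW XOR HIGH = HIGH

n5 = HIGH; n14 = HIGH; n15 = HIGH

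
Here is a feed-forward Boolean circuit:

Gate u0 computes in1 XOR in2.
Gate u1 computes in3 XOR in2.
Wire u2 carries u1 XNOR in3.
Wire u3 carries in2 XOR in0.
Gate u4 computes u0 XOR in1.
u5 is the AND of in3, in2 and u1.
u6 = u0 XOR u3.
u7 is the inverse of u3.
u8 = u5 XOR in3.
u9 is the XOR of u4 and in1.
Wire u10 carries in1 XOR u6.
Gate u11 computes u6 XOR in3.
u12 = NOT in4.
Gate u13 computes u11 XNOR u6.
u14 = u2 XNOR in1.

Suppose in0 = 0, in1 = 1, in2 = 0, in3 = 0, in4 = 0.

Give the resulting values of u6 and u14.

u6 = 1  u14 = 1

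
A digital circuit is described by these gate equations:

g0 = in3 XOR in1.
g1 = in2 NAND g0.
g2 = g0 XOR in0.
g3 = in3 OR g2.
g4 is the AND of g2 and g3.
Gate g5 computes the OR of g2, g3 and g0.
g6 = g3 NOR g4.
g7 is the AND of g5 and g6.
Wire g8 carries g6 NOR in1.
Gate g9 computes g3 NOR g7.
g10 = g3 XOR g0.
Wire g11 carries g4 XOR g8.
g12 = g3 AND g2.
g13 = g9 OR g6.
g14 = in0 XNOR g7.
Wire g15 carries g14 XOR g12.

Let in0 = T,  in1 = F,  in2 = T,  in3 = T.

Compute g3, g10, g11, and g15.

g3 = T  g10 = F  g11 = T  g15 = F

g0 = in3 XOR in1 = T XOR F = T
g2 = g0 XOR in0 = T XOR T = F
g3 = in3 OR g2 = T OR F = T
g4 = g2 AND g3 = F AND T = F
g5 = g2 OR g3 OR g0 = F OR T OR T = T
g6 = g3 NOR g4 = T NOR F = F
g7 = g5 AND g6 = T AND F = F
g8 = g6 NOR in1 = F NOR F = T
g10 = g3 XOR g0 = T XOR T = F
g11 = g4 XOR g8 = F XOR T = T
g12 = g3 AND g2 = T AND F = F
g14 = in0 XNOR g7 = T XNOR F = F
g15 = g14 XOR g12 = F XOR F = F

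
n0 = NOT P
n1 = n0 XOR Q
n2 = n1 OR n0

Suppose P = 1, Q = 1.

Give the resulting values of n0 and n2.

n0 = 0; n2 = 1

n0 = NOT P = NOT 1 = 0
n1 = n0 XOR Q = 0 XOR 1 = 1
n2 = n1 OR n0 = 1 OR 0 = 1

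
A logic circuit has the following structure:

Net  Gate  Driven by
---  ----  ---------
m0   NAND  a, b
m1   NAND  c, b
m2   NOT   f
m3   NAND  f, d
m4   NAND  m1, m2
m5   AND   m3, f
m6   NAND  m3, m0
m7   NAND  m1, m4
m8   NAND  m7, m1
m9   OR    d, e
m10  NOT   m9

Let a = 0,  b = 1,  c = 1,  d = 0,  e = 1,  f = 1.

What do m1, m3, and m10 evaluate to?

m1 = c NAND b = 1 NAND 1 = 0
m3 = f NAND d = 1 NAND 0 = 1
m9 = d OR e = 0 OR 1 = 1
m10 = NOT m9 = NOT 1 = 0

m1 = 0; m3 = 1; m10 = 0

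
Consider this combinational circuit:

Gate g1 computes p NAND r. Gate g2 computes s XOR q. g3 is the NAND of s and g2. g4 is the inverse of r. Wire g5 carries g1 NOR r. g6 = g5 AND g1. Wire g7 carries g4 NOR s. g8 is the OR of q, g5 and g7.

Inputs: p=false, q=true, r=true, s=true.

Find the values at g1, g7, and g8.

g1 = p NAND r = false NAND true = true
g4 = NOT r = NOT true = false
g5 = g1 NOR r = true NOR true = false
g7 = g4 NOR s = false NOR true = false
g8 = q OR g5 OR g7 = true OR false OR false = true

g1 = true; g7 = false; g8 = true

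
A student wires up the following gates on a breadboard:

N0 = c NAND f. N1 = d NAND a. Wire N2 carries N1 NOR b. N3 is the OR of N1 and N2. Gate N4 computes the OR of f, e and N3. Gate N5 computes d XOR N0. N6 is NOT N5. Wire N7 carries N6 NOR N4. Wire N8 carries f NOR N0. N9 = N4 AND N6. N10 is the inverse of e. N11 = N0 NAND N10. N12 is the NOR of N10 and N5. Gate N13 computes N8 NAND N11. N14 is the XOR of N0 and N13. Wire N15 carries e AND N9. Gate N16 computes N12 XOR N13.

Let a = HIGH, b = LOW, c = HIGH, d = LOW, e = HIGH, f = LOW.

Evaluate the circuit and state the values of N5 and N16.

N5 = HIGH  N16 = HIGH

N0 = c NAND f = HIGH NAND LOW = HIGH
N5 = d XOR N0 = LOW XOR HIGH = HIGH
N8 = f NOR N0 = LOW NOR HIGH = LOW
N10 = NOT e = NOT HIGH = LOW
N11 = N0 NAND N10 = HIGH NAND LOW = HIGH
N12 = N10 NOR N5 = LOW NOR HIGH = LOW
N13 = N8 NAND N11 = LOW NAND HIGH = HIGH
N16 = N12 XOR N13 = LOW XOR HIGH = HIGH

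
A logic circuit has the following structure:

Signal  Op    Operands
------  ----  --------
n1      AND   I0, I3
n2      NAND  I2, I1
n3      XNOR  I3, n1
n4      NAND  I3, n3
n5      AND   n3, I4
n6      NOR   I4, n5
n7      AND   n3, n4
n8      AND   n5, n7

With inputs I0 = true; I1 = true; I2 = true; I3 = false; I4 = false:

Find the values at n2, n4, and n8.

n2 = false, n4 = true, n8 = false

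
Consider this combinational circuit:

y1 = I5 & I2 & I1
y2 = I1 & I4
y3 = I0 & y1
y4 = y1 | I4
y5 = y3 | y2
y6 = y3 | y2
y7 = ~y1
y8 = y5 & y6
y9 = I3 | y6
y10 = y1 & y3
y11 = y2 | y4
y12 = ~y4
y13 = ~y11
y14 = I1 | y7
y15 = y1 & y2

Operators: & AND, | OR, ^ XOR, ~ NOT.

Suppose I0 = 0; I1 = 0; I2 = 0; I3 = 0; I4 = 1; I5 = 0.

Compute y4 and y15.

y1 = I5 AND I2 AND I1 = 0 AND 0 AND 0 = 0
y2 = I1 AND I4 = 0 AND 1 = 0
y4 = y1 OR I4 = 0 OR 1 = 1
y15 = y1 AND y2 = 0 AND 0 = 0

y4 = 1, y15 = 0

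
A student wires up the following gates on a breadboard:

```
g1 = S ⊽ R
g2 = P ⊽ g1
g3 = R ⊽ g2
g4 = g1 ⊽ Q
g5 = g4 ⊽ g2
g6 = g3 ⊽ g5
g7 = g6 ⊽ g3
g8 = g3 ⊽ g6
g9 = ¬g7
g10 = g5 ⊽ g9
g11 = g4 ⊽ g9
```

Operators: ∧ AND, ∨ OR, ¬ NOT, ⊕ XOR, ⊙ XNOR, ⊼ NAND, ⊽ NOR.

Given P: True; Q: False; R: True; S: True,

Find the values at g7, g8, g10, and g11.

g7 = False, g8 = False, g10 = False, g11 = False

g1 = S NOR R = True NOR True = False
g2 = P NOR g1 = True NOR False = False
g3 = R NOR g2 = True NOR False = False
g4 = g1 NOR Q = False NOR False = True
g5 = g4 NOR g2 = True NOR False = False
g6 = g3 NOR g5 = False NOR False = True
g7 = g6 NOR g3 = True NOR False = False
g8 = g3 NOR g6 = False NOR True = False
g9 = NOT g7 = NOT False = True
g10 = g5 NOR g9 = False NOR True = False
g11 = g4 NOR g9 = True NOR True = False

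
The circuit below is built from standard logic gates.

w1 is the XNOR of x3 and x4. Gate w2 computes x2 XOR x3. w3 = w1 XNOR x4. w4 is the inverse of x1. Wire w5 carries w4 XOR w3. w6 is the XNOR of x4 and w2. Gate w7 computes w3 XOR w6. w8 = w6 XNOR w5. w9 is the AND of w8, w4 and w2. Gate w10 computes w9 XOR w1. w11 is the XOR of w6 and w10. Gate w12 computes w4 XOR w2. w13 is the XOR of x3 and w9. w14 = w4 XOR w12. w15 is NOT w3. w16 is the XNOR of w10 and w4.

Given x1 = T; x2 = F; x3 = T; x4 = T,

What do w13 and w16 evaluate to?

w13 = T  w16 = F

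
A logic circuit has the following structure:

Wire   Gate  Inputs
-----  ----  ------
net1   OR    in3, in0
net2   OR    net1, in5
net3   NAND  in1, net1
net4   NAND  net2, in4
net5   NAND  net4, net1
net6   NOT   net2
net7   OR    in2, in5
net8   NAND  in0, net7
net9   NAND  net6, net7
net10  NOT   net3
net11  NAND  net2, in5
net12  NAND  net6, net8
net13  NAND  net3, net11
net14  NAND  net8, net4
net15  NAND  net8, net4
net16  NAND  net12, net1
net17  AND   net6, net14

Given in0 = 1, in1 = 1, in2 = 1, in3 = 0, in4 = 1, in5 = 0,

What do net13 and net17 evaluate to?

net13 = 1, net17 = 0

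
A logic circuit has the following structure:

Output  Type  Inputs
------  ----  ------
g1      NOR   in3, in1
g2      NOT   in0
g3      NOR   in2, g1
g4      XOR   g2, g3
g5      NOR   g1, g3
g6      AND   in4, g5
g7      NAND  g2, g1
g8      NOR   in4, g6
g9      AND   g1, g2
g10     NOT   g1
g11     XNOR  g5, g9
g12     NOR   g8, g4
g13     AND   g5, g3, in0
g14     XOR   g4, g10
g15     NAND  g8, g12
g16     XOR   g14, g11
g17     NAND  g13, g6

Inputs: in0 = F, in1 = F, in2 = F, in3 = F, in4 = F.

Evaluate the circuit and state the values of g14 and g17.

g14 = T, g17 = T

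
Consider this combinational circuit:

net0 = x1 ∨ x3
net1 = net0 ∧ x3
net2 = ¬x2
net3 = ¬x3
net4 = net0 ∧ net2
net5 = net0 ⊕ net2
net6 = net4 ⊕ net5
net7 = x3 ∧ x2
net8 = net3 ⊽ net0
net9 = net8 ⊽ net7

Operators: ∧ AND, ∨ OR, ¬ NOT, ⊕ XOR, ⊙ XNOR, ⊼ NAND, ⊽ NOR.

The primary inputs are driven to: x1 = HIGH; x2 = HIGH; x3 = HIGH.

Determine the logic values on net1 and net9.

net1 = HIGH; net9 = LOW

net0 = x1 OR x3 = HIGH OR HIGH = HIGH
net1 = net0 AND x3 = HIGH AND HIGH = HIGH
net3 = NOT x3 = NOT HIGH = LOW
net7 = x3 AND x2 = HIGH AND HIGH = HIGH
net8 = net3 NOR net0 = LOW NOR HIGH = LOW
net9 = net8 NOR net7 = LOW NOR HIGH = LOW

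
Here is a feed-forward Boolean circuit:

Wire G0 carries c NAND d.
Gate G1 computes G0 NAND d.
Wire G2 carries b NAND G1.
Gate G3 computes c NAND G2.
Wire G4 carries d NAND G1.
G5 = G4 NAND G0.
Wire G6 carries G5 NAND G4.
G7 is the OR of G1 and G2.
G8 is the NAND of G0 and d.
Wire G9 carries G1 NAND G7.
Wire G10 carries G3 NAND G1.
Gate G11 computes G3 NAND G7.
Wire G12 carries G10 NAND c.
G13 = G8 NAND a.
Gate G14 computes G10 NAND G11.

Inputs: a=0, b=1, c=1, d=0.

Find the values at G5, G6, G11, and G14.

G0 = c NAND d = 1 NAND 0 = 1
G1 = G0 NAND d = 1 NAND 0 = 1
G2 = b NAND G1 = 1 NAND 1 = 0
G3 = c NAND G2 = 1 NAND 0 = 1
G4 = d NAND G1 = 0 NAND 1 = 1
G5 = G4 NAND G0 = 1 NAND 1 = 0
G6 = G5 NAND G4 = 0 NAND 1 = 1
G7 = G1 OR G2 = 1 OR 0 = 1
G10 = G3 NAND G1 = 1 NAND 1 = 0
G11 = G3 NAND G7 = 1 NAND 1 = 0
G14 = G10 NAND G11 = 0 NAND 0 = 1

G5 = 0  G6 = 1  G11 = 0  G14 = 1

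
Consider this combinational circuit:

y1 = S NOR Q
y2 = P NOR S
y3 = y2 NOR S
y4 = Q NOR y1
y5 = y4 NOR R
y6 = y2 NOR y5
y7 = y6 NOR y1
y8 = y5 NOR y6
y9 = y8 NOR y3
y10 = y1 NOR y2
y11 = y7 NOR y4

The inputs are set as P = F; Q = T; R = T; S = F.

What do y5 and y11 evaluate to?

y5 = F  y11 = F

y1 = S NOR Q = F NOR T = F
y2 = P NOR S = F NOR F = T
y4 = Q NOR y1 = T NOR F = F
y5 = y4 NOR R = F NOR T = F
y6 = y2 NOR y5 = T NOR F = F
y7 = y6 NOR y1 = F NOR F = T
y11 = y7 NOR y4 = T NOR F = F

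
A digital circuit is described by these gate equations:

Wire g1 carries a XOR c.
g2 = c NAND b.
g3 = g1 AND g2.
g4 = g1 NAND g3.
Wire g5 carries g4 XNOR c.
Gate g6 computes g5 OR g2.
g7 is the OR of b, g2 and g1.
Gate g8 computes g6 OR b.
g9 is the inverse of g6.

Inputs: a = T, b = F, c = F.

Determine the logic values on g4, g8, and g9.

g4 = F; g8 = T; g9 = F

g1 = a XOR c = T XOR F = T
g2 = c NAND b = F NAND F = T
g3 = g1 AND g2 = T AND T = T
g4 = g1 NAND g3 = T NAND T = F
g5 = g4 XNOR c = F XNOR F = T
g6 = g5 OR g2 = T OR T = T
g8 = g6 OR b = T OR F = T
g9 = NOT g6 = NOT T = F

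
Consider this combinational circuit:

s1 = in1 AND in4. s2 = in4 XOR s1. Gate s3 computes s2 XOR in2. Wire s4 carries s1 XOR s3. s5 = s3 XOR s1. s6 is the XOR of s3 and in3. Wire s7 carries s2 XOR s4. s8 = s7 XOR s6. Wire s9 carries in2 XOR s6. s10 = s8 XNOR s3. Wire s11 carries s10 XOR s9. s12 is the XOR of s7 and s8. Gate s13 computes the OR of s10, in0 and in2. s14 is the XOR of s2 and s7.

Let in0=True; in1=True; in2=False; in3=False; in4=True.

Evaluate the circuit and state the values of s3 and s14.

s3 = False, s14 = True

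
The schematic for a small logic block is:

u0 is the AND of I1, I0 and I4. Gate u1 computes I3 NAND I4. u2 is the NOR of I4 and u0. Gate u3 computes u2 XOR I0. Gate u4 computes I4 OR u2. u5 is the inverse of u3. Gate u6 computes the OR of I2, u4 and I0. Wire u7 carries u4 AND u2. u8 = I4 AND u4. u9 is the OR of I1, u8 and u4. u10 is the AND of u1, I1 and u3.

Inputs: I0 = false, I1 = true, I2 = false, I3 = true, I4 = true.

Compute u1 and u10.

u0 = I1 AND I0 AND I4 = true AND false AND true = false
u1 = I3 NAND I4 = true NAND true = false
u2 = I4 NOR u0 = true NOR false = false
u3 = u2 XOR I0 = false XOR false = false
u10 = u1 AND I1 AND u3 = false AND true AND false = false

u1 = false, u10 = false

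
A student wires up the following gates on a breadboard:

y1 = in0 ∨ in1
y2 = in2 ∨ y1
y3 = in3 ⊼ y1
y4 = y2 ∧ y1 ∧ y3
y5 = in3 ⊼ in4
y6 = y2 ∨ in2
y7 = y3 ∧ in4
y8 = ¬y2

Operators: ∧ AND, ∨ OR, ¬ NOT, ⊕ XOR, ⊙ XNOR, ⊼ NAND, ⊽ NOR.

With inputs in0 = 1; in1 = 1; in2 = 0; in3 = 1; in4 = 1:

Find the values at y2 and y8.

y2 = 1; y8 = 0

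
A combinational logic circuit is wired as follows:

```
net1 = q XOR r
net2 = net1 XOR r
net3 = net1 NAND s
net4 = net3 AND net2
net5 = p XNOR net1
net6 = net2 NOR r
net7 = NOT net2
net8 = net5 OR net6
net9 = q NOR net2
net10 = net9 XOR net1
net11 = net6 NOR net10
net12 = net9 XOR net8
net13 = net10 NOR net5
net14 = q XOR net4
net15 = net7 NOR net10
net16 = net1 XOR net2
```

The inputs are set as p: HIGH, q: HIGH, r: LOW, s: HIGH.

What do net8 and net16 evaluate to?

net8 = HIGH, net16 = LOW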